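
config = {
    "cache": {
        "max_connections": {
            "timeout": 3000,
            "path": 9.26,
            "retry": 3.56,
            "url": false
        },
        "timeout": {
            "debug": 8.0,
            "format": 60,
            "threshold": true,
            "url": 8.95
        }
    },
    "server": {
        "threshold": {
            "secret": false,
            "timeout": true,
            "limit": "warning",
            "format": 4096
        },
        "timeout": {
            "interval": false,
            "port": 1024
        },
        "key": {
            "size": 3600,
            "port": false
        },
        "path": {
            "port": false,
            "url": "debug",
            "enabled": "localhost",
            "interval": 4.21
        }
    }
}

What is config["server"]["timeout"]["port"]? 1024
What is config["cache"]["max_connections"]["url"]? False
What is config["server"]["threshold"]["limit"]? "warning"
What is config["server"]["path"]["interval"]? 4.21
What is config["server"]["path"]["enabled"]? "localhost"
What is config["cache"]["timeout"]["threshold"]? True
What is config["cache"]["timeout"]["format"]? 60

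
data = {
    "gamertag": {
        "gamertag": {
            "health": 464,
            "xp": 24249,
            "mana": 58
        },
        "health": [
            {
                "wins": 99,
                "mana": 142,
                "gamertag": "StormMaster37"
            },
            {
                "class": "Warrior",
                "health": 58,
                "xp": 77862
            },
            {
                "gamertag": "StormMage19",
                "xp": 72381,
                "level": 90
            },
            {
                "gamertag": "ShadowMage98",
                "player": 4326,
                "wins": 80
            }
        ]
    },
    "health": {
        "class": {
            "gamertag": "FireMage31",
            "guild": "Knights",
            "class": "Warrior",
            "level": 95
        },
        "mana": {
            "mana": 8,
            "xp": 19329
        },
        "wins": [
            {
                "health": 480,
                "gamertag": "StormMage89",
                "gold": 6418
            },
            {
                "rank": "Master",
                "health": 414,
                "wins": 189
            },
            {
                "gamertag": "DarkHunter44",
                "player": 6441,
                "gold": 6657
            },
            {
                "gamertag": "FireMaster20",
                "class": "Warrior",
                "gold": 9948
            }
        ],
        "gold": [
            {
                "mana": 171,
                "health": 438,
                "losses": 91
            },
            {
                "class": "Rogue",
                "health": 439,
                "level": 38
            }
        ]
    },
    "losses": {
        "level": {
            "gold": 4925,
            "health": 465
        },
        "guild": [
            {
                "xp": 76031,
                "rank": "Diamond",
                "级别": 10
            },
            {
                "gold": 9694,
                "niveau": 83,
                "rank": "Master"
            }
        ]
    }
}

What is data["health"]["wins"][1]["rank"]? "Master"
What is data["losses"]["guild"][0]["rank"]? "Diamond"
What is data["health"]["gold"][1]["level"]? 38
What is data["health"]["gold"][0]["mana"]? 171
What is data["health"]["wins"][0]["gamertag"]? "StormMage89"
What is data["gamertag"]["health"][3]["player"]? 4326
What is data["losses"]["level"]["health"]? 465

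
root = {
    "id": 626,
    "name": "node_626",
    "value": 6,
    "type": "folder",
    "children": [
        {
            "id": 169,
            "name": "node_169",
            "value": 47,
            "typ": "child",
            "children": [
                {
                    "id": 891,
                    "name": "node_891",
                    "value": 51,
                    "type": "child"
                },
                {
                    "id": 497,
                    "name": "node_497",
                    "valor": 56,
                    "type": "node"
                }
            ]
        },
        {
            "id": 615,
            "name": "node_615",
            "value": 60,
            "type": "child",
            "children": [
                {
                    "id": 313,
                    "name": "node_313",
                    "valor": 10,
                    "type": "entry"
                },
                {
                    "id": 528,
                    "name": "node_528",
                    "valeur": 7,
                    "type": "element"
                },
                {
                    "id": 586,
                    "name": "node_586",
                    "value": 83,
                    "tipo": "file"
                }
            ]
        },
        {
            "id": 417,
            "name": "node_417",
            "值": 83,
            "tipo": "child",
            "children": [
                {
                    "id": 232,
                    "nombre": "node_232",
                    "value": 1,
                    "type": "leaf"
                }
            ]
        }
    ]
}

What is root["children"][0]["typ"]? "child"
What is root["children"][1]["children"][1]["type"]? "element"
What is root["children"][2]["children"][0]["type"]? "leaf"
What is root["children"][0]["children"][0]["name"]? "node_891"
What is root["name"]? "node_626"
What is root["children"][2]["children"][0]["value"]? 1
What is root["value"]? 6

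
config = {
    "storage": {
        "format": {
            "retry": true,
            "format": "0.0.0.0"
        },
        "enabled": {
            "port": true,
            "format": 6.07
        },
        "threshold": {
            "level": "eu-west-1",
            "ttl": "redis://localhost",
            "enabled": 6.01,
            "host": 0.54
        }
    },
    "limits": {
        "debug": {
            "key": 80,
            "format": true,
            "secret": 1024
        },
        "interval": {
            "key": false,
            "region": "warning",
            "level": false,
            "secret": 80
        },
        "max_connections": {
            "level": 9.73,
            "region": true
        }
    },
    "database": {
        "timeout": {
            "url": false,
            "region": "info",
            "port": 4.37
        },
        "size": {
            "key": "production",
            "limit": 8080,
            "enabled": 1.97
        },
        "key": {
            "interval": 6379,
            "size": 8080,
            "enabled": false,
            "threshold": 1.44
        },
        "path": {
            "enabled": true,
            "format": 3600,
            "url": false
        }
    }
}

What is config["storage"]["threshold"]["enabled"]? 6.01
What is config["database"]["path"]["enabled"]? True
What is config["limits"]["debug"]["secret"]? 1024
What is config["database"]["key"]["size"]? 8080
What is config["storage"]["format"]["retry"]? True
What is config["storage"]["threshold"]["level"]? "eu-west-1"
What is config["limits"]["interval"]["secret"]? 80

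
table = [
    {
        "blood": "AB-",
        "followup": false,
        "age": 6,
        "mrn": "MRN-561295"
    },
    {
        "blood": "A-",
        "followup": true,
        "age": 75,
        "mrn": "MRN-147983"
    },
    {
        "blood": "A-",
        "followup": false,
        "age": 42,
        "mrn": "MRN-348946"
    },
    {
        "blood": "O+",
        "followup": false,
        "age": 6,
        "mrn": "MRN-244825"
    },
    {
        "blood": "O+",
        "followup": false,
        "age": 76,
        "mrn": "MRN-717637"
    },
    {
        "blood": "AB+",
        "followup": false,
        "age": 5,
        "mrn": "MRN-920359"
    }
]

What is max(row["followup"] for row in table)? True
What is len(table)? 6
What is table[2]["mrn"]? "MRN-348946"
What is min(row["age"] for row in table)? 5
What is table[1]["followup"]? True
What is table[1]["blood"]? "A-"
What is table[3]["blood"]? "O+"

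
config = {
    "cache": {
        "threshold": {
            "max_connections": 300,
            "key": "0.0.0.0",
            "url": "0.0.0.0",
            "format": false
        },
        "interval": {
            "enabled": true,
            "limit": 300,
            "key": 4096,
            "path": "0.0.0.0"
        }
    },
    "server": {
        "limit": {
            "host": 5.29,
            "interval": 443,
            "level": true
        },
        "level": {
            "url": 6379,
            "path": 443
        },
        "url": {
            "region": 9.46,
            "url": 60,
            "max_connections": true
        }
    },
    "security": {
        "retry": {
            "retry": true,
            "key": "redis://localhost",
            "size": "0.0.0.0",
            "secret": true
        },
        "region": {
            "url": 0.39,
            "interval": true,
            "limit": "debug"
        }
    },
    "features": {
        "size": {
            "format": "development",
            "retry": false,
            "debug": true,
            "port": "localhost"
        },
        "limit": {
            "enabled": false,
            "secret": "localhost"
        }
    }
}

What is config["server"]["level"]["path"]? 443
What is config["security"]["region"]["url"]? 0.39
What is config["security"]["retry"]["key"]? "redis://localhost"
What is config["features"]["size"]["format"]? "development"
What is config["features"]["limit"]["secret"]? "localhost"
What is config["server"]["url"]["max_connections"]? True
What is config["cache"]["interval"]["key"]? 4096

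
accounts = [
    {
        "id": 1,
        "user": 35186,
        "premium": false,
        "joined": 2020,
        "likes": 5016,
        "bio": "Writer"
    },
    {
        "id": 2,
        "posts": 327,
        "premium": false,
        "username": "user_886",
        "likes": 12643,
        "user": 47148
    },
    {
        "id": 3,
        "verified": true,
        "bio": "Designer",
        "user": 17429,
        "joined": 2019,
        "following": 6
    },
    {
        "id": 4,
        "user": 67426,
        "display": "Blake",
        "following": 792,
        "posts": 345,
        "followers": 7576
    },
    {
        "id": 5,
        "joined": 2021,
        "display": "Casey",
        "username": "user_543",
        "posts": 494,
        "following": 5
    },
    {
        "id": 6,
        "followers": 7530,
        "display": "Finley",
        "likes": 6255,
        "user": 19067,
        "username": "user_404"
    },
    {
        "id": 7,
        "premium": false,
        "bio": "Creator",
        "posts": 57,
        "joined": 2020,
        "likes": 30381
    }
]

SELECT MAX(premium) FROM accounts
False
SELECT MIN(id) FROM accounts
1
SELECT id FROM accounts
[1, 2, 3, 4, 5, 6, 7]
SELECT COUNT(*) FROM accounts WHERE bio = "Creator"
1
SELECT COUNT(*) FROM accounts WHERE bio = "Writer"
1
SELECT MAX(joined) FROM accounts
2021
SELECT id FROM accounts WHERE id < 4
[1, 2, 3]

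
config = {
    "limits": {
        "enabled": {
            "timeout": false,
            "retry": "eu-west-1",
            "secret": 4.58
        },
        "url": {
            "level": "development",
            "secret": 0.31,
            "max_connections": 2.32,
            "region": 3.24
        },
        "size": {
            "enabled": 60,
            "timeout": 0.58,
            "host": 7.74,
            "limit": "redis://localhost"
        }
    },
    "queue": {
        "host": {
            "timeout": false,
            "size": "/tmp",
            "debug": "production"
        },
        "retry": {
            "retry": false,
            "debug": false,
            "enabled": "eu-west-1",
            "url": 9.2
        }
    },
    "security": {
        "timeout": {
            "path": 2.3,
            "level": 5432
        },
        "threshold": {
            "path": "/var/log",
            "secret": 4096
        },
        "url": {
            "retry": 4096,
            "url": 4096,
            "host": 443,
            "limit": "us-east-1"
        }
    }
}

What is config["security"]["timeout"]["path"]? 2.3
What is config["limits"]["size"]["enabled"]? 60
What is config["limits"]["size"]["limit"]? "redis://localhost"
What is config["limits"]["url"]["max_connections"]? 2.32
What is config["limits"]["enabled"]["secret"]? 4.58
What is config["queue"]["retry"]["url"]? 9.2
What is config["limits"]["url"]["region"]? 3.24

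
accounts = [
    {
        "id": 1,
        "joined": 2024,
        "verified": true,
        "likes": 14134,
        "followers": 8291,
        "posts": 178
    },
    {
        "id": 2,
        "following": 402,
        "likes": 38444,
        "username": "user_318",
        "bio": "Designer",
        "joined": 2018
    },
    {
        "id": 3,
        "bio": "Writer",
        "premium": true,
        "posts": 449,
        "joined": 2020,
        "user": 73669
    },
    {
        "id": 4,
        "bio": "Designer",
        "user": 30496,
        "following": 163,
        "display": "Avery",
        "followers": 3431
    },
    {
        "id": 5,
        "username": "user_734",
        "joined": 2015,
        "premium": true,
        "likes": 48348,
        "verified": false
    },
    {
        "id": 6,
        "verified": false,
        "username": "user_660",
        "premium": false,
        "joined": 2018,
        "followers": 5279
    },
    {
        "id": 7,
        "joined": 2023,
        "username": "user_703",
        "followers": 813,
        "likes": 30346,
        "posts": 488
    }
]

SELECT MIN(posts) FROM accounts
178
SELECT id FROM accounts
[1, 2, 3, 4, 5, 6, 7]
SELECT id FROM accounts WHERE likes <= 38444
[1, 2, 7]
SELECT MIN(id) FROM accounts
1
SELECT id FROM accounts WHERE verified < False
[]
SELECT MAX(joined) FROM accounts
2024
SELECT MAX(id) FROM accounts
7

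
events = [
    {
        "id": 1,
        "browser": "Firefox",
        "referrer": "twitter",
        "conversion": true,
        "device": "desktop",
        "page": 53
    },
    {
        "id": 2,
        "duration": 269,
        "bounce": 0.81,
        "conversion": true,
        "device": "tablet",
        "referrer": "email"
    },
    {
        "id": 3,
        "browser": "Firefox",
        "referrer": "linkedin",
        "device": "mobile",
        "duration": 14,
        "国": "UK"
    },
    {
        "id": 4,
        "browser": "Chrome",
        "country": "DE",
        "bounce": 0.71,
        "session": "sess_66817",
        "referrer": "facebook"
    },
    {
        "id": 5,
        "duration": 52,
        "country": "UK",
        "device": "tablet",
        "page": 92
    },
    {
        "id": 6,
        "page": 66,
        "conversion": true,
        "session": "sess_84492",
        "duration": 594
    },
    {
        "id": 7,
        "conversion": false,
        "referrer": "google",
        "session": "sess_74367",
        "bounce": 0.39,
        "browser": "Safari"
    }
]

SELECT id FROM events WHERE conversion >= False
[1, 2, 6, 7]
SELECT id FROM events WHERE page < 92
[1, 6]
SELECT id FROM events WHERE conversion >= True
[1, 2, 6]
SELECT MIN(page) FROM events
53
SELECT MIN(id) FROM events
1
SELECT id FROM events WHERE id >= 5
[5, 6, 7]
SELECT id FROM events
[1, 2, 3, 4, 5, 6, 7]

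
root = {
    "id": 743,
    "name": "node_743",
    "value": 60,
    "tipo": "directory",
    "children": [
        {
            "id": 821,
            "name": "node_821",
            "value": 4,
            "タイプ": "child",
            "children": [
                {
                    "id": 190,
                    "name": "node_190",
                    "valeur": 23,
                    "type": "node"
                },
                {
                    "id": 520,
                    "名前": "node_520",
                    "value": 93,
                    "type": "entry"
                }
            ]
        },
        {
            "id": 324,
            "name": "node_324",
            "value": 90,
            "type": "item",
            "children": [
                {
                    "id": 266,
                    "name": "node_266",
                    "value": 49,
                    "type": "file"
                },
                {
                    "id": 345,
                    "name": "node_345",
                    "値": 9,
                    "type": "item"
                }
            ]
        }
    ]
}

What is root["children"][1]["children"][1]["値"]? 9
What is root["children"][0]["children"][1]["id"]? 520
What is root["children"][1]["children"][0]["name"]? "node_266"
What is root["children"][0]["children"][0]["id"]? 190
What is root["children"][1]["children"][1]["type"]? "item"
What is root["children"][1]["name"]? "node_324"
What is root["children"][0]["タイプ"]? "child"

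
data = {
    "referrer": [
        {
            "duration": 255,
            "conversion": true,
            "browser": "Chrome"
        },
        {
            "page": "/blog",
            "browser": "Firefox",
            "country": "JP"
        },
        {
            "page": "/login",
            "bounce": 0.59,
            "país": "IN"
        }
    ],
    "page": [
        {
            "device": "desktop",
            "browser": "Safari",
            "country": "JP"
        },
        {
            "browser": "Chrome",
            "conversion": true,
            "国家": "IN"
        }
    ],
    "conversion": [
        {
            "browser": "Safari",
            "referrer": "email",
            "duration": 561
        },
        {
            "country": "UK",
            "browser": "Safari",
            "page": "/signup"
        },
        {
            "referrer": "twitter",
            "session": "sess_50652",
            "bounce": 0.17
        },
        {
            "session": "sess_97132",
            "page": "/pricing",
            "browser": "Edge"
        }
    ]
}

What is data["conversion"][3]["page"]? "/pricing"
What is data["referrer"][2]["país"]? "IN"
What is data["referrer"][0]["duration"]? 255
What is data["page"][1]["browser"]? "Chrome"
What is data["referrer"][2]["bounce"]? 0.59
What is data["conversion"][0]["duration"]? 561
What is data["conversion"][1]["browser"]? "Safari"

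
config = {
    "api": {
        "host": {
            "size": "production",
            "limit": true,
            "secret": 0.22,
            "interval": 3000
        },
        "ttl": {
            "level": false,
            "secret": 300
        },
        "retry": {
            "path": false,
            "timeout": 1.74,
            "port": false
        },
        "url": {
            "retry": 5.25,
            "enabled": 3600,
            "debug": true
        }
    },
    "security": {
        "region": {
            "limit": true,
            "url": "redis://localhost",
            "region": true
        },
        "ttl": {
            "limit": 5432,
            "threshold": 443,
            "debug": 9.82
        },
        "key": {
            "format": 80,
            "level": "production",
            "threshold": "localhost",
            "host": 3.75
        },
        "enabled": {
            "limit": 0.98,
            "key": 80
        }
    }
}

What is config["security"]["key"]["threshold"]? "localhost"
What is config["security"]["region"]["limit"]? True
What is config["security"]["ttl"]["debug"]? 9.82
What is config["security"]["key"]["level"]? "production"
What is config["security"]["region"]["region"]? True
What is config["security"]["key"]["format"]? 80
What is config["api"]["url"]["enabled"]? 3600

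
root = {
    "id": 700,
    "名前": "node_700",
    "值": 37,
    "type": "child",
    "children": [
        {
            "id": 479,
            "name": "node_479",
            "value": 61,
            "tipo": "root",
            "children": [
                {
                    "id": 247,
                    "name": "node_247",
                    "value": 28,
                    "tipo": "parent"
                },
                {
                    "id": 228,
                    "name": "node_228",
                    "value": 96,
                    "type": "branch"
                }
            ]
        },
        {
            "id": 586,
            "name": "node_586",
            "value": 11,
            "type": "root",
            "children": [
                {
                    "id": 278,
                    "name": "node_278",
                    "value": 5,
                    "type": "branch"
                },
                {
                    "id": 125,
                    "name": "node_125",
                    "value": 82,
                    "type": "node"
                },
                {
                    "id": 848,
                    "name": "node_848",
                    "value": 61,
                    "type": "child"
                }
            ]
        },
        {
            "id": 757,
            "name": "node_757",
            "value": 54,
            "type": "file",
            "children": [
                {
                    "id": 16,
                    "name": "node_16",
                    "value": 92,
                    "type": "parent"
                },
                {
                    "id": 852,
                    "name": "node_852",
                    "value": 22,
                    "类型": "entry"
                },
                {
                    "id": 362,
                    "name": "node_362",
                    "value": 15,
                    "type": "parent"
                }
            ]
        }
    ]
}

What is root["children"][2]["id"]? 757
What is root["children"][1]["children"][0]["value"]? 5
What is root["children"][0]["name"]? "node_479"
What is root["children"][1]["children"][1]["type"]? "node"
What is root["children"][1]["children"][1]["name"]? "node_125"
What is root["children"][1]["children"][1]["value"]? 82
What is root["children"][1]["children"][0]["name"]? "node_278"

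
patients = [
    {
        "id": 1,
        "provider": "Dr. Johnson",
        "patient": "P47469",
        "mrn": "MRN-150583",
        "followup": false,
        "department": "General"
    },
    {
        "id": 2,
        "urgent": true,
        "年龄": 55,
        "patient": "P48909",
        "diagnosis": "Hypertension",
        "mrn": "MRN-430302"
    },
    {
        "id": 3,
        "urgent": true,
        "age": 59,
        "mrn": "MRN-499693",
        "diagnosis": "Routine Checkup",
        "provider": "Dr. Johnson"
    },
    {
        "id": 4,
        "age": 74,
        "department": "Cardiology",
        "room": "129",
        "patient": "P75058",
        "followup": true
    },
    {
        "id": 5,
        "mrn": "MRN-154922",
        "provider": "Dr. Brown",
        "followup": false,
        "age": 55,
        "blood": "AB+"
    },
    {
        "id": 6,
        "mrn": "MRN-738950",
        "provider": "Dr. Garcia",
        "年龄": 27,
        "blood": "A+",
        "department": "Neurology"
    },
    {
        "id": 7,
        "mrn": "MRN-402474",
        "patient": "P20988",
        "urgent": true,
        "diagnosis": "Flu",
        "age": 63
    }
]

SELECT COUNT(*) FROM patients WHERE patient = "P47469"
1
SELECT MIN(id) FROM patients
1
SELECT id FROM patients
[1, 2, 3, 4, 5, 6, 7]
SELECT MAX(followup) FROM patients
True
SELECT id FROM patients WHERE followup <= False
[1, 5]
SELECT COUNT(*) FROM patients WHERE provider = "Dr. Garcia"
1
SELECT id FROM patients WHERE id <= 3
[1, 2, 3]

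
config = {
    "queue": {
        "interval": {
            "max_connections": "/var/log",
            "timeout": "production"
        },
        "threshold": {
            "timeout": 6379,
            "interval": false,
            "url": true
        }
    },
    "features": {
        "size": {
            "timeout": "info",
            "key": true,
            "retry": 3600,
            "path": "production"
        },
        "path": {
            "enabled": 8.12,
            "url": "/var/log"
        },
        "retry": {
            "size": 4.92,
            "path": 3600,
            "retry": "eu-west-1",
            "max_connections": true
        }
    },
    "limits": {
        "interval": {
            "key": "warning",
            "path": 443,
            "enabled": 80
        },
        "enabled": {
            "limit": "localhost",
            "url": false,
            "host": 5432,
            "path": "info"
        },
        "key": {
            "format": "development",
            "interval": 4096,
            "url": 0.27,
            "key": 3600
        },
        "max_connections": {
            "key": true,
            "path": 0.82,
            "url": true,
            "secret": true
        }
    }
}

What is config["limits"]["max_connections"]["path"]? 0.82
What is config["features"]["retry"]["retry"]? "eu-west-1"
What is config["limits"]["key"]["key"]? 3600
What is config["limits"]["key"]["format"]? "development"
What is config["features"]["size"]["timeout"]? "info"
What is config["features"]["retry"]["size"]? 4.92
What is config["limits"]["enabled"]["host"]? 5432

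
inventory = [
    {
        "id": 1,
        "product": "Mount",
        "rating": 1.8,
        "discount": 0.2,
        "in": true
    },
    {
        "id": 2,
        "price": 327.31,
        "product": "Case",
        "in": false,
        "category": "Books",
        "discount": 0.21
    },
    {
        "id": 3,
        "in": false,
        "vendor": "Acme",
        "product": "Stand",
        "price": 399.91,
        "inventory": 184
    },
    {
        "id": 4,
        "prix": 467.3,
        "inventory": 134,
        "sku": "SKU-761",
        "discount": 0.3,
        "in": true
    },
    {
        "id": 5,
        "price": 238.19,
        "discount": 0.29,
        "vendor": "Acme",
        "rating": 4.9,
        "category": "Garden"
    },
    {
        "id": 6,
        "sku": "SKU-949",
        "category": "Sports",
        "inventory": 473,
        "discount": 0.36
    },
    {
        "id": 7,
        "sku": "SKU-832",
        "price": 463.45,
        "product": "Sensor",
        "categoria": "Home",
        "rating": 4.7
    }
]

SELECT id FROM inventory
[1, 2, 3, 4, 5, 6, 7]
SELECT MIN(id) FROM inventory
1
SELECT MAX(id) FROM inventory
7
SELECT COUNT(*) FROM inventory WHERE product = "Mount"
1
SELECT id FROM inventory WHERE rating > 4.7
[5]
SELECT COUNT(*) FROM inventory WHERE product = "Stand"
1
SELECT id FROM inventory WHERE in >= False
[1, 2, 3, 4]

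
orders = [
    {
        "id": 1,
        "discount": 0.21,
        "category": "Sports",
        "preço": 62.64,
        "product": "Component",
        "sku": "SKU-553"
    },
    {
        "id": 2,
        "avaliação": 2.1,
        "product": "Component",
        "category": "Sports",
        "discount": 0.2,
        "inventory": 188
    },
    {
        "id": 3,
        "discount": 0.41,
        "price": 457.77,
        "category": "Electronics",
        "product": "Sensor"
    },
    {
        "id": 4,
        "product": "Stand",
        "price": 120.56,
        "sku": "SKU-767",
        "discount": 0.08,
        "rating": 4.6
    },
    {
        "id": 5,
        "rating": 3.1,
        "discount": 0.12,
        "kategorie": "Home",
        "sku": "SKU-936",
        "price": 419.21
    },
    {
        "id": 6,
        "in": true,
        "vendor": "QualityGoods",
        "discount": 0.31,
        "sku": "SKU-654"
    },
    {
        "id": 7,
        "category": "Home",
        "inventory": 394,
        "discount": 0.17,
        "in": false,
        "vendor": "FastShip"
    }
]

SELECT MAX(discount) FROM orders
0.41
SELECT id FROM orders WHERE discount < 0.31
[1, 2, 4, 5, 7]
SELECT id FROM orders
[1, 2, 3, 4, 5, 6, 7]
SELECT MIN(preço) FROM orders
62.64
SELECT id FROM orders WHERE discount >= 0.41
[3]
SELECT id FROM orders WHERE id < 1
[]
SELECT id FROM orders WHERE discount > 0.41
[]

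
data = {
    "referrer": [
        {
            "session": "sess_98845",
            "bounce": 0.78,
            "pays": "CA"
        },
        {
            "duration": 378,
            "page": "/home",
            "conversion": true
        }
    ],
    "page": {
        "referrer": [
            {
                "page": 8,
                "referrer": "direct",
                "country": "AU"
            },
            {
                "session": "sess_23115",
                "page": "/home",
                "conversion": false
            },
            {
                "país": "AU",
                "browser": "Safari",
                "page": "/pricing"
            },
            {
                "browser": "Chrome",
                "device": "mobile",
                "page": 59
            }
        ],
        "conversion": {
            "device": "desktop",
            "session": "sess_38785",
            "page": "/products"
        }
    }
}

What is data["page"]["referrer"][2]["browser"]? "Safari"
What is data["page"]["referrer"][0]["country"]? "AU"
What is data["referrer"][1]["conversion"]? True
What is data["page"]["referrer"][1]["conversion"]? False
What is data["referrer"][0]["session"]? "sess_98845"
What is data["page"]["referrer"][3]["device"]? "mobile"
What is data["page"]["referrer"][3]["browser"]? "Chrome"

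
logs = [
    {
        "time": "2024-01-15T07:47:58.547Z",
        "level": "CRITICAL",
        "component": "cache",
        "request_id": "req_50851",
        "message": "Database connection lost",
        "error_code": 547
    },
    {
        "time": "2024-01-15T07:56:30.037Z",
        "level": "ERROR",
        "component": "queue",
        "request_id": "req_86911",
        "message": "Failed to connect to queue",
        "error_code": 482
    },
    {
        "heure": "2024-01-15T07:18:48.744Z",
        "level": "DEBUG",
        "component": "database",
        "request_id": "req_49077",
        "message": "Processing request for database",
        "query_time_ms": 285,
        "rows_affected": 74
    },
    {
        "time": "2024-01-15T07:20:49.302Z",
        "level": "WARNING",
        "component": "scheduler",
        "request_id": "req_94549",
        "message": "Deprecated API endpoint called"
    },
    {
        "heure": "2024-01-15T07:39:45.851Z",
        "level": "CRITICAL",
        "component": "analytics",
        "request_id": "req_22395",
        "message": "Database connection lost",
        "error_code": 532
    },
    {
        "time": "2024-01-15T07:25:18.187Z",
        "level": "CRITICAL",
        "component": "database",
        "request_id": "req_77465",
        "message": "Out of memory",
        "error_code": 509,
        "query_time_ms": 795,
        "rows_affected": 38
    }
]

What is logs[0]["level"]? "CRITICAL"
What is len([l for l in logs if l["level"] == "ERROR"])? 1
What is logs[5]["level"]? "CRITICAL"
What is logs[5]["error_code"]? 509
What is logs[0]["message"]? "Database connection lost"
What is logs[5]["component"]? "database"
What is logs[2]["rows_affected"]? 74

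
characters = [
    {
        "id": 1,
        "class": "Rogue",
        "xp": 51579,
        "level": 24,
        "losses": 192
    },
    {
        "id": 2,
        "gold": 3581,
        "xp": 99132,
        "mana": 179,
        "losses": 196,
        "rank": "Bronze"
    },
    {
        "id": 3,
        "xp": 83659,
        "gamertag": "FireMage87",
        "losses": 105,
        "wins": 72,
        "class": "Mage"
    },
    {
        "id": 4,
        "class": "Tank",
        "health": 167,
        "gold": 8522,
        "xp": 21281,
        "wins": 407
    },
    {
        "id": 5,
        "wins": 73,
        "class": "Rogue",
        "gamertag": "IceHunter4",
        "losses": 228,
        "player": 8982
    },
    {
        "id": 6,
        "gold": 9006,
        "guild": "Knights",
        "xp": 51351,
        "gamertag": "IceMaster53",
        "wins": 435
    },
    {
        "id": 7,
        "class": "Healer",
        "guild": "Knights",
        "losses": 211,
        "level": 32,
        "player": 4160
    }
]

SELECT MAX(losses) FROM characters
228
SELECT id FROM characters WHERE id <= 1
[1]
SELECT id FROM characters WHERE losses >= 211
[5, 7]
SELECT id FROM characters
[1, 2, 3, 4, 5, 6, 7]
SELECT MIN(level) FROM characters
24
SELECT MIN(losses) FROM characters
105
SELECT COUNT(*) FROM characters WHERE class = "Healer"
1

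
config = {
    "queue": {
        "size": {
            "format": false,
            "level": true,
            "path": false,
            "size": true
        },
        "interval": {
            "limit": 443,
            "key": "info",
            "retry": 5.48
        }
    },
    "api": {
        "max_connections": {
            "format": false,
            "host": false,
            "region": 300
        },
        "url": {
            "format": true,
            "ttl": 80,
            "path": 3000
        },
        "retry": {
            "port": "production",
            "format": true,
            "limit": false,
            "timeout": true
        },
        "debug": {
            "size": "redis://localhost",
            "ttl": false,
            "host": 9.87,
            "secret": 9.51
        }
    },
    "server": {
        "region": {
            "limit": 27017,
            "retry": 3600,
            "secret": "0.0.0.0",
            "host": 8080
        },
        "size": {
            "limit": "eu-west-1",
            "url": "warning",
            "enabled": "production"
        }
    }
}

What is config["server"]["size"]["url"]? "warning"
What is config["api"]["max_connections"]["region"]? 300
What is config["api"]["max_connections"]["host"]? False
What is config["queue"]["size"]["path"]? False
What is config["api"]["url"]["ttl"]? 80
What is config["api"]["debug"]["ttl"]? False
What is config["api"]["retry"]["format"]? True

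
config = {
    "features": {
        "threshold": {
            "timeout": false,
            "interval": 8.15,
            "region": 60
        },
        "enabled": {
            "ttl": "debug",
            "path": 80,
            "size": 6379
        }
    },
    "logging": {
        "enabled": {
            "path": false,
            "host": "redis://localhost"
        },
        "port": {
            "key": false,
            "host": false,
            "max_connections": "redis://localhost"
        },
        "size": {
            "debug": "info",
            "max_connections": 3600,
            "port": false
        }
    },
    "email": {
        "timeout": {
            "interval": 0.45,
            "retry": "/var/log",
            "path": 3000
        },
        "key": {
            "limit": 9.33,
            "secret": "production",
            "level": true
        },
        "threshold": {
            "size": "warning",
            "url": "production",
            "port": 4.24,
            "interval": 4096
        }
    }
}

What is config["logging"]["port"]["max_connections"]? "redis://localhost"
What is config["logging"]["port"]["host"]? False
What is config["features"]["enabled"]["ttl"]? "debug"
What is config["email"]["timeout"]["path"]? 3000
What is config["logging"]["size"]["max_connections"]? 3600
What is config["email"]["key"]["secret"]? "production"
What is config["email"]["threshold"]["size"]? "warning"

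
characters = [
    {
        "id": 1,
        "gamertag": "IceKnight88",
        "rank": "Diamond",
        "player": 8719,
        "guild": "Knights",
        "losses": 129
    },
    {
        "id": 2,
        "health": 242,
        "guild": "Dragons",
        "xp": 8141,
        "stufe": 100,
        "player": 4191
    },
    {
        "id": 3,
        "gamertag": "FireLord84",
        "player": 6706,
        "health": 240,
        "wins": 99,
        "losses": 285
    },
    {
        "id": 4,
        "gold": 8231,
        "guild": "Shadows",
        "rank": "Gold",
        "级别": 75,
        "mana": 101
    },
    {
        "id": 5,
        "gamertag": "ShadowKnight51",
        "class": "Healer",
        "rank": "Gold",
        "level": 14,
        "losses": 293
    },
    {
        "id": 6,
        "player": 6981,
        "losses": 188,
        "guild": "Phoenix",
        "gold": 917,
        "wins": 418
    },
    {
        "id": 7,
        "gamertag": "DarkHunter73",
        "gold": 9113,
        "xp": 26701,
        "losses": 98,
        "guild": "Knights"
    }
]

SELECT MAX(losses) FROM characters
293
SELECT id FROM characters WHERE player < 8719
[2, 3, 6]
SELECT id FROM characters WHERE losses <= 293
[1, 3, 5, 6, 7]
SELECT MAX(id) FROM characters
7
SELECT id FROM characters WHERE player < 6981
[2, 3]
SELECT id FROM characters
[1, 2, 3, 4, 5, 6, 7]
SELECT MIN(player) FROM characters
4191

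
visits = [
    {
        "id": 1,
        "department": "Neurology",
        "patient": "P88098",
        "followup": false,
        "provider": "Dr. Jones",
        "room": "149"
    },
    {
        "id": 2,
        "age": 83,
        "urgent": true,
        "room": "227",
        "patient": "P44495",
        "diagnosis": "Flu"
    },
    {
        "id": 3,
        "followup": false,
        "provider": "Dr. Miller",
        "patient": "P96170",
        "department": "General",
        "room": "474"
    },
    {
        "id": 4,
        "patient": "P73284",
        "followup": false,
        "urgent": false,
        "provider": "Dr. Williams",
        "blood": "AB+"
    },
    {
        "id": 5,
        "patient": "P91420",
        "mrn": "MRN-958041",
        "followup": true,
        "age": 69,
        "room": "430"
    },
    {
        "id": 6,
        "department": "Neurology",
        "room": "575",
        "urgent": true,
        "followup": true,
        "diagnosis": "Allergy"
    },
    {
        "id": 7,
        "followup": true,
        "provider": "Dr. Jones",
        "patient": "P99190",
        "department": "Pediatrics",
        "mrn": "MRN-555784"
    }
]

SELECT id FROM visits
[1, 2, 3, 4, 5, 6, 7]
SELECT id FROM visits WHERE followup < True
[1, 3, 4]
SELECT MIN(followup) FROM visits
False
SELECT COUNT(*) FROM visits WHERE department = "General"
1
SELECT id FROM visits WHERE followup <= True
[1, 3, 4, 5, 6, 7]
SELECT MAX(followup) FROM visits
True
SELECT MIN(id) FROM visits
1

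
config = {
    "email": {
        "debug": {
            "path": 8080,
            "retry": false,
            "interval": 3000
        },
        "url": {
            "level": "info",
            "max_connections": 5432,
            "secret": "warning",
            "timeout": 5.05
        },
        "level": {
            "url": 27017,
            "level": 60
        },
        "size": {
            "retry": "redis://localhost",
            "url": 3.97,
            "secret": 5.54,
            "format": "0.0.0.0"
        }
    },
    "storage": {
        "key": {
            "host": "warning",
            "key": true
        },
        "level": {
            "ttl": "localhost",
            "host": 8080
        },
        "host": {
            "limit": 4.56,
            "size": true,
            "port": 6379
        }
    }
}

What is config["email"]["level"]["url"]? 27017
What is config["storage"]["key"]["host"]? "warning"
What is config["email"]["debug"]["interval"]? 3000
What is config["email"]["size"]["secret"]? 5.54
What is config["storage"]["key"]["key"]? True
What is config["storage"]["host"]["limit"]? 4.56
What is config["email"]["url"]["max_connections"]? 5432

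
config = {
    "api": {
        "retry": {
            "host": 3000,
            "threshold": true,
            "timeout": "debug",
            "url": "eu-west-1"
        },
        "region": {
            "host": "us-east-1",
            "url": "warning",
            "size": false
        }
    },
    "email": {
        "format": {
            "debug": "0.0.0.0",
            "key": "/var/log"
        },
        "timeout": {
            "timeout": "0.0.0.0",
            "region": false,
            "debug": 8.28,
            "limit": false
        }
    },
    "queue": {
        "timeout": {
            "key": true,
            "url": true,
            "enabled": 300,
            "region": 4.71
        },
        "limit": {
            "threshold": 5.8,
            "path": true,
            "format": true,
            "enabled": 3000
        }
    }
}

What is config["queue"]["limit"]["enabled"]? 3000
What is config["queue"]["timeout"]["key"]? True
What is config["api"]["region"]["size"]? False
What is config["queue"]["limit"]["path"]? True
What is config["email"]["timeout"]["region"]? False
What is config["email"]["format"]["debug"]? "0.0.0.0"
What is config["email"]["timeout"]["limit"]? False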